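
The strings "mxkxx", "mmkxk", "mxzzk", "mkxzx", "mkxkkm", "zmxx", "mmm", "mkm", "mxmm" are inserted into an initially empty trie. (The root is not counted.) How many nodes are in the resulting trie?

27

Trace insertions, counting only characters that open a new branch:
  "mxkxx" → 5 new (m, x, k, x, x)
  "mmkxk" → prefix "m" already present; 4 new (m, k, x, k)
  "mxzzk" → prefix "mx" already present; 3 new (z, z, k)
  "mkxzx" → prefix "m" already present; 4 new (k, x, z, x)
  "mkxkkm" → prefix "mkx" already present; 3 new (k, k, m)
  "zmxx" → 4 new (z, m, x, x)
  "mmm" → prefix "mm" already present; 1 new (m)
  "mkm" → prefix "mk" already present; 1 new (m)
  "mxmm" → prefix "mx" already present; 2 new (m, m)
Total nodes = 5 + 4 + 3 + 4 + 3 + 4 + 1 + 1 + 2 = 27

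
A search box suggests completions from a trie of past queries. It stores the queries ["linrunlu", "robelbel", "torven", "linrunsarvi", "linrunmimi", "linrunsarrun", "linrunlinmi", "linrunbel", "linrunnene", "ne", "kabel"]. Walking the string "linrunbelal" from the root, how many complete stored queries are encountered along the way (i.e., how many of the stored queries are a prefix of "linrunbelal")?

Traverse "linrunbelal" character by character; count nodes along the way that are marked as word ends.
Prefixes of the query that are stored words: "linrunbel"
Count: 1

1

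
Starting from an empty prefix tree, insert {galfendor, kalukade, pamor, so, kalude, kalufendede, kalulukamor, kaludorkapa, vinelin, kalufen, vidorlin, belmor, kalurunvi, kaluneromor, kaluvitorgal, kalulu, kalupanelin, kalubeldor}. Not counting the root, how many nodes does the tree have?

98

Count nodes per top-level branch (shared prefixes stored once):
  'b'-branch (belmor): 6 nodes
  'g'-branch (galfendor): 9 nodes
  'k'-branch (kalubeldor, kalude, kaludorkapa, kalufen, kalufendede, kalukade, kalulu, kalulukamor, kaluneromor, kalupanelin, kalurunvi, kaluvitorgal): 63 nodes
  'p'-branch (pamor): 5 nodes
  's'-branch (so): 2 nodes
  'v'-branch (vidorlin, vinelin): 13 nodes
Sum: 98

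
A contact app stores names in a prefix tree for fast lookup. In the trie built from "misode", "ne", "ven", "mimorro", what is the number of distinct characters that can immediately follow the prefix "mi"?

2

The children of the "mi" node are the distinct next characters among strings starting with "mi".
Distinct next characters after "mi": m, s.
That node has 2 child edges.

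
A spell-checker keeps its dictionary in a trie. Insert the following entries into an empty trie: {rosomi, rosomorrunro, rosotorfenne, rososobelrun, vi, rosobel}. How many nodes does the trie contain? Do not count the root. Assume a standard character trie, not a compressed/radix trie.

Trace insertions, counting only characters that open a new branch:
  "rosomi" → 6 new (r, o, s, o, m, i)
  "rosomorrunro" → prefix "rosom" already present; 7 new (o, r, r, u, n, r, o)
  "rosotorfenne" → prefix "roso" already present; 8 new (t, o, r, f, e, n, n, e)
  "rososobelrun" → prefix "roso" already present; 8 new (s, o, b, e, l, r, u, n)
  "vi" → 2 new (v, i)
  "rosobel" → prefix "roso" already present; 3 new (b, e, l)
Total nodes = 6 + 7 + 8 + 8 + 2 + 3 = 34

34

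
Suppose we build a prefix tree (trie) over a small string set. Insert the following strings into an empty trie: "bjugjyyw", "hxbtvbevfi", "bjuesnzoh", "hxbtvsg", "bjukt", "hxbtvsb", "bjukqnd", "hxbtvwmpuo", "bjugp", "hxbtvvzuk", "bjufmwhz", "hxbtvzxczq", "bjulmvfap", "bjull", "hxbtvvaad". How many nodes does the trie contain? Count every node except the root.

Trace insertions, counting only characters that open a new branch:
  "bjugjyyw" → 8 new (b, j, u, g, j, y, y, w)
  "hxbtvbevfi" → 10 new (h, x, b, t, v, b, e, v, f, i)
  "bjuesnzoh" → prefix "bju" already present; 6 new (e, s, n, z, o, h)
  "hxbtvsg" → prefix "hxbtv" already present; 2 new (s, g)
  "bjukt" → prefix "bju" already present; 2 new (k, t)
  "hxbtvsb" → prefix "hxbtvs" already present; 1 new (b)
  "bjukqnd" → prefix "bjuk" already present; 3 new (q, n, d)
  "hxbtvwmpuo" → prefix "hxbtv" already present; 5 new (w, m, p, u, o)
  "bjugp" → prefix "bjug" already present; 1 new (p)
  "hxbtvvzuk" → prefix "hxbtv" already present; 4 new (v, z, u, k)
  "bjufmwhz" → prefix "bju" already present; 5 new (f, m, w, h, z)
  "hxbtvzxczq" → prefix "hxbtv" already present; 5 new (z, x, c, z, q)
  "bjulmvfap" → prefix "bju" already present; 6 new (l, m, v, f, a, p)
  "bjull" → prefix "bjul" already present; 1 new (l)
  "hxbtvvaad" → prefix "hxbtvv" already present; 3 new (a, a, d)
Total nodes = 8 + 10 + 6 + 2 + 2 + 1 + 3 + 5 + 1 + 4 + 5 + 5 + 6 + 1 + 3 = 62

62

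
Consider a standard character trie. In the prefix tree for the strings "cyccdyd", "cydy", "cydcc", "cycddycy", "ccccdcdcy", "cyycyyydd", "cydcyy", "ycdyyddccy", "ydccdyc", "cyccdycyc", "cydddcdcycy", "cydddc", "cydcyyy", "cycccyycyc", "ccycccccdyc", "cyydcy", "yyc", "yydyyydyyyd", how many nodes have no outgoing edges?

16

A leaf is a node with no children — equivalently, the end of a word that is not a proper prefix of any other stored word.
Those words: "ccccdcdcy", "ccycccccdyc", "cycccyycyc", "cyccdycyc", "cyccdyd", "cycddycy", "cydcc", "cydcyyy", "cydddcdcycy", "cydy", "cyycyyydd", "cyydcy", "ycdyyddccy", "ydccdyc", "yyc", "yydyyydyyyd"
Leaf count: 16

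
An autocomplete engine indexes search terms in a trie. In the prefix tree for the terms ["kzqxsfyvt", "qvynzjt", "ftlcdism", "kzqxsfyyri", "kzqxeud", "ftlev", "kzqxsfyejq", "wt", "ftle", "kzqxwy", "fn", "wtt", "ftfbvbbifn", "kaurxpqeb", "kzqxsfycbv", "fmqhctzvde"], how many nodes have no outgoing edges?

14

A leaf is a node with no children — equivalently, the end of a word that is not a proper prefix of any other stored word.
Those words: "fmqhctzvde", "fn", "ftfbvbbifn", "ftlcdism", "ftlev", "kaurxpqeb", "kzqxeud", "kzqxsfycbv", "kzqxsfyejq", "kzqxsfyvt", "kzqxsfyyri", "kzqxwy", "qvynzjt", "wtt"
Leaf count: 14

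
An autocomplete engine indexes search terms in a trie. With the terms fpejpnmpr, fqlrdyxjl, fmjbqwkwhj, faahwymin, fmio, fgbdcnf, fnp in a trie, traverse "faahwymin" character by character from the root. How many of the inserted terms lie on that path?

Walk "faahwymin" from the root; an end-of-word marker is hit whenever a stored word is a prefix of "faahwymin".
Prefixes of the query that are stored words: "faahwymin"
Count: 1

1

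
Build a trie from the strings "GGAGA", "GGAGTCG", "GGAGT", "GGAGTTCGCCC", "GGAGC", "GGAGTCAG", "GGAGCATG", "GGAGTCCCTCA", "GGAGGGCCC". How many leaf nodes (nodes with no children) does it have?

A leaf is a node with no children — equivalently, the end of a word that is not a proper prefix of any other stored word.
Those words: "GGAGA", "GGAGCATG", "GGAGGGCCC", "GGAGTCAG", "GGAGTCCCTCA", "GGAGTCG", "GGAGTTCGCCC"
Leaf count: 7

7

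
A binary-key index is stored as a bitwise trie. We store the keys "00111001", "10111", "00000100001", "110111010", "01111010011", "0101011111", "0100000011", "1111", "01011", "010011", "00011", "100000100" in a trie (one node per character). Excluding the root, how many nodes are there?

For each word, the new-node count is its length minus the longest prefix already in the trie:
  "00111001" → 8 new (0, 0, 1, 1, 1, 0, 0, 1)
  "10111" → 5 new (1, 0, 1, 1, 1)
  "00000100001" → prefix "00" already present; 9 new (0, 0, 0, 1, 0, 0, 0, 0, 1)
  "110111010" → prefix "1" already present; 8 new (1, 0, 1, 1, 1, 0, 1, 0)
  "01111010011" → prefix "0" already present; 10 new (1, 1, 1, 1, 0, 1, 0, 0, 1, 1)
  "0101011111" → prefix "01" already present; 8 new (0, 1, 0, 1, 1, 1, 1, 1)
  "0100000011" → prefix "010" already present; 7 new (0, 0, 0, 0, 0, 1, 1)
  "1111" → prefix "11" already present; 2 new (1, 1)
  "01011" → prefix "0101" already present; 1 new (1)
  "010011" → prefix "0100" already present; 2 new (1, 1)
  "00011" → prefix "000" already present; 2 new (1, 1)
  "100000100" → prefix "10" already present; 7 new (0, 0, 0, 0, 1, 0, 0)
Total nodes = 8 + 5 + 9 + 8 + 10 + 8 + 7 + 2 + 1 + 2 + 2 + 7 = 69

69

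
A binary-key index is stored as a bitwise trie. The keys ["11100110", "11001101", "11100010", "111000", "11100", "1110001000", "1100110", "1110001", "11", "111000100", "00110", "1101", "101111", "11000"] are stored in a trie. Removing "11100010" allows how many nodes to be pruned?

A node on "11100010"'s path can go only if nothing else ends at it or branches off below it.
Every node on "11100010" is still needed (e.g. by "1110001000"), so nothing is freed.
Nodes removed: 0

0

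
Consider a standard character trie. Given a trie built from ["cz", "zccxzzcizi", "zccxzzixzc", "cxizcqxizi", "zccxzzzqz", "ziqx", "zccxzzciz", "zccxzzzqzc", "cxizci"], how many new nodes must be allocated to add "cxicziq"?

4

"cxi" is already a path in the trie; the remaining "cziq" must be added.
So 7 − 3 = 4 new nodes.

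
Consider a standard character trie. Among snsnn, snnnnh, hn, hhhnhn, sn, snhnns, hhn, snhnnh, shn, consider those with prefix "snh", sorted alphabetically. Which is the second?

Filter for "snh…" and sort: "snhnnh", "snhnns"
The 2nd is snhnns.

snhnns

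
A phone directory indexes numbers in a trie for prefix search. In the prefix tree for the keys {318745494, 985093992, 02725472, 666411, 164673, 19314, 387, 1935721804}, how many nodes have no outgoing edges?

8

Leaves are exactly the stored words that no other stored word extends.
Those words: "02725472", "164673", "19314", "1935721804", "318745494", "387", "666411", "985093992"
Leaf count: 8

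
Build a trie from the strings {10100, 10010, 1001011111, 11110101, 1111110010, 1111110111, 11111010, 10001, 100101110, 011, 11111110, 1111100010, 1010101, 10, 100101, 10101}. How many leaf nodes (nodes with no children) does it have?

Leaves are exactly the stored words that no other stored word extends.
Those words: "011", "10001", "100101110", "1001011111", "10100", "1010101", "11110101", "1111100010", "11111010", "1111110010", "1111110111", "11111110"
Leaf count: 12

12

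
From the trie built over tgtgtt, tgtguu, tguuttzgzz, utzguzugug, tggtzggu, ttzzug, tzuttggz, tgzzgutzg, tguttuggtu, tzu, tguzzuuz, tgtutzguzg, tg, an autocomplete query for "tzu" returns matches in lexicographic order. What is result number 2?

DFS of the "tzu" subtree visits, in order: "tzu", "tzuttggz"
The 2nd is tzuttggz.

tzuttggz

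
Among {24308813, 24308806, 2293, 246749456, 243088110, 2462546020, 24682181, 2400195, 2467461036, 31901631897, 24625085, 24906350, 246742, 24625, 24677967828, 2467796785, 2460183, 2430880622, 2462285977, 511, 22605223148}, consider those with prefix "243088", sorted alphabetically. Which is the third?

DFS of the "243088" subtree visits, in order: "24308806", "2430880622", "243088110", "24308813"
The 3rd is 243088110.

243088110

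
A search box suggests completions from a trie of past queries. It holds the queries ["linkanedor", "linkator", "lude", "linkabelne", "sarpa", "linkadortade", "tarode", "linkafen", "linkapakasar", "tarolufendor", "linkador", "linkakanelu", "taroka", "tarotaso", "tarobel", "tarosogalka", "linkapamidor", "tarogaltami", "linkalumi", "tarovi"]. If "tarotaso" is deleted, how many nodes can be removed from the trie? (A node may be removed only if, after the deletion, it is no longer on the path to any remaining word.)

4

After clearing the end-marker at "tarotaso", prune upward until reaching a node still needed by another word.
The suffix "taso" (4 nodes) is used only by "tarotaso"; the node for "taro" still has the child "d", so pruning stops there.
Nodes removed: 4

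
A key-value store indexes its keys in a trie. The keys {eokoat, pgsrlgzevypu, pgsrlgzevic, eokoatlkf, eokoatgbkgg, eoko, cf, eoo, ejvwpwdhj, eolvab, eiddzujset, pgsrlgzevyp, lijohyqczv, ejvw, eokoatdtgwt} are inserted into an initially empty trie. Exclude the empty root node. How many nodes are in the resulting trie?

Count nodes per top-level branch (shared prefixes stored once):
  'c'-branch (cf): 2 nodes
  'e'-branch (eiddzujset, ejvw, ejvwpwdhj, eoko, eokoat, eokoatdtgwt, eokoatgbkgg, eokoatlkf, eolvab, eoo): 41 nodes
  'l'-branch (lijohyqczv): 10 nodes
  'p'-branch (pgsrlgzevic, pgsrlgzevyp, pgsrlgzevypu): 14 nodes
Sum: 67

67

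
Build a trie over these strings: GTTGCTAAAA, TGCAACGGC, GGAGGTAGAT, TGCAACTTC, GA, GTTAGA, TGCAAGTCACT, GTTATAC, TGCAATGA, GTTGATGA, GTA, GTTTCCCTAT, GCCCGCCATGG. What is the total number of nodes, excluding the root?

Count nodes per top-level branch (shared prefixes stored once):
  'G'-branch (GA, GCCCGCCATGG, GGAGGTAGAT, GTA, GTTAGA, GTTATAC, GTTGATGA, GTTGCTAAAA, GTTTCCCTAT): 48 nodes
  'T'-branch (TGCAACGGC, TGCAACTTC, TGCAAGTCACT, TGCAATGA): 21 nodes
Sum: 69

69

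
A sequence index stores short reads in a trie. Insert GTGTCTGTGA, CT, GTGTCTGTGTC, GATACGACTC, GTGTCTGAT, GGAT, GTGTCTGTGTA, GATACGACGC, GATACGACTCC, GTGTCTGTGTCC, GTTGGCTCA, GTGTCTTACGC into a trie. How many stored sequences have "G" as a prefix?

11

Traverse to the node for "G", then collect every word in that subtree.
Words under "G": GATACGACGC, GATACGACTC, GATACGACTCC, GGAT, GTGTCTGAT, GTGTCTGTGA, GTGTCTGTGTA, GTGTCTGTGTC, GTGTCTGTGTCC, GTGTCTTACGC, GTTGGCTCA
Count: 11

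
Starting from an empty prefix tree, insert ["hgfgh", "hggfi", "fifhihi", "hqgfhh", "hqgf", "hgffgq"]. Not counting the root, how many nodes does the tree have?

23

Trie structure (* marks end of a word):
(root)
├─ f
│  └─ i
│     └─ f
│        └─ h
│           └─ i
│              └─ h
│                 └─ i *
└─ h
   ├─ g
   │  ├─ f
   │  │  ├─ f
   │  │  │  └─ g
   │  │  │     └─ q *
   │  │  └─ g
   │  │     └─ h *
   │  └─ g
   │     └─ f
   │        └─ i *
   └─ q
      └─ g
         └─ f *
            └─ h
               └─ h *
Counting every labelled node above: 23.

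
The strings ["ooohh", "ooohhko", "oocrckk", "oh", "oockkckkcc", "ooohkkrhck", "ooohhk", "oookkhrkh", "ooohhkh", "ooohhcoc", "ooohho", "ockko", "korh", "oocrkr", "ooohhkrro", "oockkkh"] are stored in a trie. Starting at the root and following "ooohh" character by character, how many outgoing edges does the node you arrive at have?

3

Follow the path "ooohh" to its node, then look at its outgoing edges.
Distinct next characters after "ooohh": c, k, o.
That node has 3 child edges.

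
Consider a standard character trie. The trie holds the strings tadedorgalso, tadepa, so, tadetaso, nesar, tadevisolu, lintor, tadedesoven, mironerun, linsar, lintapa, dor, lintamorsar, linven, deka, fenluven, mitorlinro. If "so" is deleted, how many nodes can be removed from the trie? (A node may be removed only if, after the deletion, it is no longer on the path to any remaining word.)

2

Walk "so" from the leaf back toward the root, removing each node that no remaining word uses.
No other word shares any prefix with "so", so all 2 of its nodes go.
Nodes removed: 2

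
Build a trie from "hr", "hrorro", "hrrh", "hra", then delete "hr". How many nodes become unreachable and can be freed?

0

After clearing the end-marker at "hr", prune upward until reaching a node still needed by another word.
Every node on "hr" is still needed (e.g. by "hrorro"), so nothing is freed.
Nodes removed: 0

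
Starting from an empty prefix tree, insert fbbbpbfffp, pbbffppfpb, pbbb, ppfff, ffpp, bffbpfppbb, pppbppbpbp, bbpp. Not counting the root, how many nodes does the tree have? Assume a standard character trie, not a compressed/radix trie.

Count nodes per top-level branch (shared prefixes stored once):
  'b'-branch (bbpp, bffbpfppbb): 13 nodes
  'f'-branch (fbbbpbfffp, ffpp): 13 nodes
  'p'-branch (pbbb, pbbffppfpb, ppfff, pppbppbpbp): 23 nodes
Sum: 49

49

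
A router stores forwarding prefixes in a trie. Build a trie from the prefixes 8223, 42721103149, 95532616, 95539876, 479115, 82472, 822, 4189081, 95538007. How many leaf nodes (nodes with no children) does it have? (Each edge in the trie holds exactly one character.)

8

A leaf is a node with no children — equivalently, the end of a word that is not a proper prefix of any other stored word.
Those words: "4189081", "42721103149", "479115", "8223", "82472", "95532616", "95538007", "95539876"
Leaf count: 8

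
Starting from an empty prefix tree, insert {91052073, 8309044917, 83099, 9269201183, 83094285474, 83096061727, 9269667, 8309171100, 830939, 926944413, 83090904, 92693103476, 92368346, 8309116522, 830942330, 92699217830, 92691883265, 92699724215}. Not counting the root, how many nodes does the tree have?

102

Trace insertions, counting only characters that open a new branch:
  "91052073" → 8 new (9, 1, 0, 5, 2, 0, 7, 3)
  "8309044917" → 10 new (8, 3, 0, 9, 0, 4, 4, 9, 1, 7)
  "83099" → prefix "8309" already present; 1 new (9)
  "9269201183" → prefix "9" already present; 9 new (2, 6, 9, 2, 0, 1, 1, 8, 3)
  "83094285474" → prefix "8309" already present; 7 new (4, 2, 8, 5, 4, 7, 4)
  "83096061727" → prefix "8309" already present; 7 new (6, 0, 6, 1, 7, 2, 7)
  "9269667" → prefix "9269" already present; 3 new (6, 6, 7)
  "8309171100" → prefix "8309" already present; 6 new (1, 7, 1, 1, 0, 0)
  "830939" → prefix "8309" already present; 2 new (3, 9)
  "926944413" → prefix "9269" already present; 5 new (4, 4, 4, 1, 3)
  "83090904" → prefix "83090" already present; 3 new (9, 0, 4)
  "92693103476" → prefix "9269" already present; 7 new (3, 1, 0, 3, 4, 7, 6)
  "92368346" → prefix "92" already present; 6 new (3, 6, 8, 3, 4, 6)
  "8309116522" → prefix "83091" already present; 5 new (1, 6, 5, 2, 2)
  "830942330" → prefix "830942" already present; 3 new (3, 3, 0)
  "92699217830" → prefix "9269" already present; 7 new (9, 2, 1, 7, 8, 3, 0)
  "92691883265" → prefix "9269" already present; 7 new (1, 8, 8, 3, 2, 6, 5)
  "92699724215" → prefix "92699" already present; 6 new (7, 2, 4, 2, 1, 5)
Total nodes = 8 + 10 + 1 + 9 + 7 + 7 + 3 + 6 + 2 + 5 + 3 + 7 + 6 + 5 + 3 + 7 + 7 + 6 = 102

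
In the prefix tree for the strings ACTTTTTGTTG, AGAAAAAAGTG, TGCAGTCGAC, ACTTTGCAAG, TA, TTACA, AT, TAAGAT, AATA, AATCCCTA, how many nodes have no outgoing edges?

9

A leaf is a node with no children — equivalently, the end of a word that is not a proper prefix of any other stored word.
Those words: "AATA", "AATCCCTA", "ACTTTGCAAG", "ACTTTTTGTTG", "AGAAAAAAGTG", "AT", "TAAGAT", "TGCAGTCGAC", "TTACA"
Leaf count: 9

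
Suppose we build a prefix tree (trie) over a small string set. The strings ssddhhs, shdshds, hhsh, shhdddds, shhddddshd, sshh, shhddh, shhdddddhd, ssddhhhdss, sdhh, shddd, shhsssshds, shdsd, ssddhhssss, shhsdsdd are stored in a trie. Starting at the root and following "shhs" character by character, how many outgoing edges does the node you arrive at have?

Follow the path "shhs" to its node, then look at its outgoing edges.
Distinct next characters after "shhs": d, s.
That node has 2 child edges.

2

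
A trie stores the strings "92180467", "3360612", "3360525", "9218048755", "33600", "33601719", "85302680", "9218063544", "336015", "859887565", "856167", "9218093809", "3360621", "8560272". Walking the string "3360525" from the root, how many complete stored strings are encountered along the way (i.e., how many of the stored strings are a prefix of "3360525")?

1

Check each prefix of "3360525" against the stored set — each match is an end-marker on the path.
Prefixes of the query that are stored words: "3360525"
Count: 1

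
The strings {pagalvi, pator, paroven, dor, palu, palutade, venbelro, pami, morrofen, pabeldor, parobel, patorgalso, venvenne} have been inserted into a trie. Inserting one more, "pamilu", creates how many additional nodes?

2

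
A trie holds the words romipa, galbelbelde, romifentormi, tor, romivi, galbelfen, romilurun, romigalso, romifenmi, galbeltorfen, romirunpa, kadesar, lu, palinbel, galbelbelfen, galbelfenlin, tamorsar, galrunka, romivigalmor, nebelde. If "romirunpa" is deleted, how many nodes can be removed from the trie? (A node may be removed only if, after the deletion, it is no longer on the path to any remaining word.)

A node on "romirunpa"'s path can go only if nothing else ends at it or branches off below it.
The suffix "runpa" (5 nodes) is used only by "romirunpa"; the node for "romi" still has the child "p", so pruning stops there.
Nodes removed: 5

5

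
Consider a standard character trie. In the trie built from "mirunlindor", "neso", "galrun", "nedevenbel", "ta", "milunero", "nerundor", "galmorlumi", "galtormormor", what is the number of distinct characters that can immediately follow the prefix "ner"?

Walk "ner" from the root, arriving at one node.
Characters that immediately follow "ner" among the stored strings: {u}.
That node has 1 child edge.

1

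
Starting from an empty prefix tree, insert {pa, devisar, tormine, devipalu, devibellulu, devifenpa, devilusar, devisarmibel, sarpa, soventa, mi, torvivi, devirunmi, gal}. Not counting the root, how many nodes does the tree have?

Trace insertions, counting only characters that open a new branch:
  "pa" → 2 new (p, a)
  "devisar" → 7 new (d, e, v, i, s, a, r)
  "tormine" → 7 new (t, o, r, m, i, n, e)
  "devipalu" → prefix "devi" already present; 4 new (p, a, l, u)
  "devibellulu" → prefix "devi" already present; 7 new (b, e, l, l, u, l, u)
  "devifenpa" → prefix "devi" already present; 5 new (f, e, n, p, a)
  "devilusar" → prefix "devi" already present; 5 new (l, u, s, a, r)
  "devisarmibel" → prefix "devisar" already present; 5 new (m, i, b, e, l)
  "sarpa" → 5 new (s, a, r, p, a)
  "soventa" → prefix "s" already present; 6 new (o, v, e, n, t, a)
  "mi" → 2 new (m, i)
  "torvivi" → prefix "tor" already present; 4 new (v, i, v, i)
  "devirunmi" → prefix "devi" already present; 5 new (r, u, n, m, i)
  "gal" → 3 new (g, a, l)
Total nodes = 2 + 7 + 7 + 4 + 7 + 5 + 5 + 5 + 5 + 6 + 2 + 4 + 5 + 3 = 67

67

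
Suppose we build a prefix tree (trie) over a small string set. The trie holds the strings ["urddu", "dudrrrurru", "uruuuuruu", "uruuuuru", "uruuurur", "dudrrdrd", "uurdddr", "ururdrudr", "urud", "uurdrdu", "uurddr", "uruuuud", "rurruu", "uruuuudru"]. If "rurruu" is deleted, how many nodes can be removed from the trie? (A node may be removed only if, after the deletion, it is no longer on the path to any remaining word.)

Walk "rurruu" from the leaf back toward the root, removing each node that no remaining word uses.
No other word shares any prefix with "rurruu", so all 6 of its nodes go.
Nodes removed: 6

6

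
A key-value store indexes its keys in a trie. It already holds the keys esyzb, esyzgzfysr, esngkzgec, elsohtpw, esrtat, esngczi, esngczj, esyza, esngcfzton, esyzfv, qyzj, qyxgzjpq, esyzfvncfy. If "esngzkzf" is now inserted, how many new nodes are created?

4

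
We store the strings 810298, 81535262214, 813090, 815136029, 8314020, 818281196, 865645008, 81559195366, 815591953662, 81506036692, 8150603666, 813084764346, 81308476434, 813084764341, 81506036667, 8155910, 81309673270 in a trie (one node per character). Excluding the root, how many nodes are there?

81

Trace insertions, counting only characters that open a new branch:
  "810298" → 6 new (8, 1, 0, 2, 9, 8)
  "81535262214" → prefix "81" already present; 9 new (5, 3, 5, 2, 6, 2, 2, 1, 4)
  "813090" → prefix "81" already present; 4 new (3, 0, 9, 0)
  "815136029" → prefix "815" already present; 6 new (1, 3, 6, 0, 2, 9)
  "8314020" → prefix "8" already present; 6 new (3, 1, 4, 0, 2, 0)
  "818281196" → prefix "81" already present; 7 new (8, 2, 8, 1, 1, 9, 6)
  "865645008" → prefix "8" already present; 8 new (6, 5, 6, 4, 5, 0, 0, 8)
  "81559195366" → prefix "815" already present; 8 new (5, 9, 1, 9, 5, 3, 6, 6)
  "815591953662" → prefix "81559195366" already present; 1 new (2)
  "81506036692" → prefix "815" already present; 8 new (0, 6, 0, 3, 6, 6, 9, 2)
  "8150603666" → prefix "815060366" already present; 1 new (6)
  "813084764346" → prefix "8130" already present; 8 new (8, 4, 7, 6, 4, 3, 4, 6)
  "81308476434" → prefix "81308476434" already present; 0 new (none)
  "813084764341" → prefix "81308476434" already present; 1 new (1)
  "81506036667" → prefix "8150603666" already present; 1 new (7)
  "8155910" → prefix "815591" already present; 1 new (0)
  "81309673270" → prefix "81309" already present; 6 new (6, 7, 3, 2, 7, 0)
Total nodes = 6 + 9 + 4 + 6 + 6 + 7 + 8 + 8 + 1 + 8 + 1 + 8 + 0 + 1 + 1 + 1 + 6 = 81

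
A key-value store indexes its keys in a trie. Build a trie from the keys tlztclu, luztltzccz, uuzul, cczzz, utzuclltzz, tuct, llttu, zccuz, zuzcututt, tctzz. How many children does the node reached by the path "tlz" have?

Walk "tlz" from the root, arriving at one node.
Characters that immediately follow "tlz" among the stored strings: {t}.
That node has 1 child edge.

1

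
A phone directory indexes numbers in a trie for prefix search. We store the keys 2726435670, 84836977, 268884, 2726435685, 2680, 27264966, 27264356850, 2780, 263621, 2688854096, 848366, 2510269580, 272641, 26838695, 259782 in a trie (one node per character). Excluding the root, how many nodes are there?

61

Count nodes per top-level branch (shared prefixes stored once):
  '2'-branch (2510269580, 259782, 263621, 2680, 26838695, 268884, 2688854096, 272641, 2726435670, 2726435685, 27264356850, 27264966, 2780): 52 nodes
  '8'-branch (848366, 84836977): 9 nodes
Sum: 61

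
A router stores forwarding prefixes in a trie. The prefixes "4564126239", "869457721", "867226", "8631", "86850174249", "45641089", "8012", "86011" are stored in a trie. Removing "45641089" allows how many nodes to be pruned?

Walk "45641089" from the leaf back toward the root, removing each node that no remaining word uses.
The suffix "089" (3 nodes) is used only by "45641089"; the node for "45641" still has the child "2", so pruning stops there.
Nodes removed: 3

3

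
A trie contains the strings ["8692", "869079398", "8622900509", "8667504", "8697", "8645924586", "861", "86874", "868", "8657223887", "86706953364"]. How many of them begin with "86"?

11

Filter for entries beginning with "86":
Words under "86": 861, 8622900509, 8645924586, 8657223887, 8667504, 86706953364, 868, 86874, 869079398, 8692, 8697
Count: 11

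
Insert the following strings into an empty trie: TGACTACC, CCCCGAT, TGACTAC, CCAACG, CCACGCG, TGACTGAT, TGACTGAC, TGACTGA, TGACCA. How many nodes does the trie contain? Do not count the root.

29

Trace insertions, counting only characters that open a new branch:
  "TGACTACC" → 8 new (T, G, A, C, T, A, C, C)
  "CCCCGAT" → 7 new (C, C, C, C, G, A, T)
  "TGACTAC" → prefix "TGACTAC" already present; 0 new (none)
  "CCAACG" → prefix "CC" already present; 4 new (A, A, C, G)
  "CCACGCG" → prefix "CCA" already present; 4 new (C, G, C, G)
  "TGACTGAT" → prefix "TGACT" already present; 3 new (G, A, T)
  "TGACTGAC" → prefix "TGACTGA" already present; 1 new (C)
  "TGACTGA" → prefix "TGACTGA" already present; 0 new (none)
  "TGACCA" → prefix "TGAC" already present; 2 new (C, A)
Total nodes = 8 + 7 + 0 + 4 + 4 + 3 + 1 + 0 + 2 = 29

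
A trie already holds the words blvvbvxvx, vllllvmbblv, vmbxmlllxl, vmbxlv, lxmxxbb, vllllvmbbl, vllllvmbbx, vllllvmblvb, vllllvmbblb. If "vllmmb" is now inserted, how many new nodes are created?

Walking "vllmmb" from the root, the first 3 characters ("vll") follow existing edges; "m" is the first miss.
New nodes needed: |"vllmmb"| − 3 = 6 − 3 = 3.

3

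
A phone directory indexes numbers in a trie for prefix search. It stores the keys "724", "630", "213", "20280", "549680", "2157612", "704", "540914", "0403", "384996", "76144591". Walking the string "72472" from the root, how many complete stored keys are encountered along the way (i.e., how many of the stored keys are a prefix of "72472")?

1

Traverse "72472" character by character; count nodes along the way that are marked as word ends.
Prefixes of the query that are stored words: "724"
Count: 1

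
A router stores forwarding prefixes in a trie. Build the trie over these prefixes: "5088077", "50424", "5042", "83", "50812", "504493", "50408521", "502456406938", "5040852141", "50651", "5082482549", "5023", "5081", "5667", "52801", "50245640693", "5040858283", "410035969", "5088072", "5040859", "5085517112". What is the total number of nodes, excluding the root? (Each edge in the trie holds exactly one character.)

74

Insert word by word; a character creates a node only if that edge doesn't already exist:
  "5088077" → 7 new (5, 0, 8, 8, 0, 7, 7)
  "50424" → prefix "50" already present; 3 new (4, 2, 4)
  "5042" → prefix "5042" already present; 0 new (none)
  "83" → 2 new (8, 3)
  "50812" → prefix "508" already present; 2 new (1, 2)
  "504493" → prefix "504" already present; 3 new (4, 9, 3)
  "50408521" → prefix "504" already present; 5 new (0, 8, 5, 2, 1)
  "502456406938" → prefix "50" already present; 10 new (2, 4, 5, 6, 4, 0, 6, 9, 3, 8)
  "5040852141" → prefix "50408521" already present; 2 new (4, 1)
  "50651" → prefix "50" already present; 3 new (6, 5, 1)
  "5082482549" → prefix "508" already present; 7 new (2, 4, 8, 2, 5, 4, 9)
  "5023" → prefix "502" already present; 1 new (3)
  "5081" → prefix "5081" already present; 0 new (none)
  "5667" → prefix "5" already present; 3 new (6, 6, 7)
  "52801" → prefix "5" already present; 4 new (2, 8, 0, 1)
  "50245640693" → prefix "50245640693" already present; 0 new (none)
  "5040858283" → prefix "504085" already present; 4 new (8, 2, 8, 3)
  "410035969" → 9 new (4, 1, 0, 0, 3, 5, 9, 6, 9)
  "5088072" → prefix "508807" already present; 1 new (2)
  "5040859" → prefix "504085" already present; 1 new (9)
  "5085517112" → prefix "508" already present; 7 new (5, 5, 1, 7, 1, 1, 2)
Total nodes = 7 + 3 + 0 + 2 + 2 + 3 + 5 + 10 + 2 + 3 + 7 + 1 + 0 + 3 + 4 + 0 + 4 + 9 + 1 + 1 + 7 = 74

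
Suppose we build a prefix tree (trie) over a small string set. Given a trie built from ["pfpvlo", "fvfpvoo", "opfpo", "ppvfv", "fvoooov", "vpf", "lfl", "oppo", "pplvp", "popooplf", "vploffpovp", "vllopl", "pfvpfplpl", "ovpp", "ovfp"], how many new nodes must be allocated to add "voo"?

2

"v" is already a path in the trie; the remaining "oo" must be added.
Each of the 2 remaining characters creates one node.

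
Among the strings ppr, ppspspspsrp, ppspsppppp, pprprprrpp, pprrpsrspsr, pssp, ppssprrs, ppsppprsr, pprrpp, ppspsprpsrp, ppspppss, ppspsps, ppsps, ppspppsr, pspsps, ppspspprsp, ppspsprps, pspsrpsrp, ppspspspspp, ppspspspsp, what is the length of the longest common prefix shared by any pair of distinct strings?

Look for the deepest trie node that still has at least two words in its subtree.
"ppspspspsp" and "ppspspspspp" agree on "ppspspspsp" (10 characters) before diverging; nothing deeper is shared.
Longest shared-prefix length: 10

10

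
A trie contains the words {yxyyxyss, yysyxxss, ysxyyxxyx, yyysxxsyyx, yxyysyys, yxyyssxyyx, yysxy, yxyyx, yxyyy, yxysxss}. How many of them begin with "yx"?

6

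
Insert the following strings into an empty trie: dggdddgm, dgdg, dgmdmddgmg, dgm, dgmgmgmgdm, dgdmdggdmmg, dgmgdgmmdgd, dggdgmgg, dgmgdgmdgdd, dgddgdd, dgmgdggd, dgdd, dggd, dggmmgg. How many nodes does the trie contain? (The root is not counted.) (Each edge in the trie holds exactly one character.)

For each word, the new-node count is its length minus the longest prefix already in the trie:
  "dggdddgm" → 8 new (d, g, g, d, d, d, g, m)
  "dgdg" → prefix "dg" already present; 2 new (d, g)
  "dgmdmddgmg" → prefix "dg" already present; 8 new (m, d, m, d, d, g, m, g)
  "dgm" → prefix "dgm" already present; 0 new (none)
  "dgmgmgmgdm" → prefix "dgm" already present; 7 new (g, m, g, m, g, d, m)
  "dgdmdggdmmg" → prefix "dgd" already present; 8 new (m, d, g, g, d, m, m, g)
  "dgmgdgmmdgd" → prefix "dgmg" already present; 7 new (d, g, m, m, d, g, d)
  "dggdgmgg" → prefix "dggd" already present; 4 new (g, m, g, g)
  "dgmgdgmdgdd" → prefix "dgmgdgm" already present; 4 new (d, g, d, d)
  "dgddgdd" → prefix "dgd" already present; 4 new (d, g, d, d)
  "dgmgdggd" → prefix "dgmgdg" already present; 2 new (g, d)
  "dgdd" → prefix "dgdd" already present; 0 new (none)
  "dggd" → prefix "dggd" already present; 0 new (none)
  "dggmmgg" → prefix "dgg" already present; 4 new (m, m, g, g)
Total nodes = 8 + 2 + 8 + 0 + 7 + 8 + 7 + 4 + 4 + 4 + 2 + 0 + 0 + 4 = 58

58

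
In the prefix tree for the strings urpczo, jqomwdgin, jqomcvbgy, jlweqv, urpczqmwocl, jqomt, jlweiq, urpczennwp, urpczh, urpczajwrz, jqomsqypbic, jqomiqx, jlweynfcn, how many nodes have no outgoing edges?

Leaves are exactly the stored words that no other stored word extends.
Those words: "jlweiq", "jlweqv", "jlweynfcn", "jqomcvbgy", "jqomiqx", "jqomsqypbic", "jqomt", "jqomwdgin", "urpczajwrz", "urpczennwp", "urpczh", "urpczo", "urpczqmwocl"
Leaf count: 13

13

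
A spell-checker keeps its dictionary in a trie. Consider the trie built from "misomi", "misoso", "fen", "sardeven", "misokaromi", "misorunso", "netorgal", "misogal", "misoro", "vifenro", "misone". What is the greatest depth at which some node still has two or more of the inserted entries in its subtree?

The deepest shared node is where two words last agree before diverging.
"misoro" and "misorunso" agree on "misor" (5 characters) before diverging; nothing deeper is shared.
Longest shared-prefix length: 5

5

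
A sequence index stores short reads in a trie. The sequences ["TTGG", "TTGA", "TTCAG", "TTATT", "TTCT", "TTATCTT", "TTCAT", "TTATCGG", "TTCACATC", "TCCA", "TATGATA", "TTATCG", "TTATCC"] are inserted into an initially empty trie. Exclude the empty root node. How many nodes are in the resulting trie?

Trie structure (* marks end of a word):
(root)
└─ T
   ├─ A
   │  └─ T
   │     └─ G
   │        └─ A
   │           └─ T
   │              └─ A *
   ├─ C
   │  └─ C
   │     └─ A *
   └─ T
      ├─ A
      │  └─ T
      │     ├─ C
      │     │  ├─ C *
      │     │  ├─ G *
      │     │  │  └─ G *
      │     │  └─ T
      │     │     └─ T *
      │     └─ T *
      ├─ C
      │  ├─ A
      │  │  ├─ C
      │  │  │  └─ A
      │  │  │     └─ T
      │  │  │        └─ C *
      │  │  ├─ G *
      │  │  └─ T *
      │  └─ T *
      └─ G
         ├─ A *
         └─ G *
Counting every labelled node above: 32.

32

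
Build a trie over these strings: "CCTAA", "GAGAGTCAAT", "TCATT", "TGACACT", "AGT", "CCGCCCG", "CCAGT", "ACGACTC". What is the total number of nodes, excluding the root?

43

For each word, the new-node count is its length minus the longest prefix already in the trie:
  "CCTAA" → 5 new (C, C, T, A, A)
  "GAGAGTCAAT" → 10 new (G, A, G, A, G, T, C, A, A, T)
  "TCATT" → 5 new (T, C, A, T, T)
  "TGACACT" → prefix "T" already present; 6 new (G, A, C, A, C, T)
  "AGT" → 3 new (A, G, T)
  "CCGCCCG" → prefix "CC" already present; 5 new (G, C, C, C, G)
  "CCAGT" → prefix "CC" already present; 3 new (A, G, T)
  "ACGACTC" → prefix "A" already present; 6 new (C, G, A, C, T, C)
Total nodes = 5 + 10 + 5 + 6 + 3 + 5 + 3 + 6 = 43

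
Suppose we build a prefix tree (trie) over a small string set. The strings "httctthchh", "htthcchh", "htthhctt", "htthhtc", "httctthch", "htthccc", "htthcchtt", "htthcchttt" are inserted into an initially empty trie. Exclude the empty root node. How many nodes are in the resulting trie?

Trie structure (* marks end of a word):
(root)
└─ h
   └─ t
      └─ t
         ├─ c
         │  └─ t
         │     └─ t
         │        └─ h
         │           └─ c
         │              └─ h *
         │                 └─ h *
         └─ h
            ├─ c
            │  └─ c
            │     ├─ c *
            │     └─ h
            │        ├─ h *
            │        └─ t
            │           └─ t *
            │              └─ t *
            └─ h
               ├─ c
               │  └─ t
               │     └─ t *
               └─ t
                  └─ c *
Counting every labelled node above: 25.

25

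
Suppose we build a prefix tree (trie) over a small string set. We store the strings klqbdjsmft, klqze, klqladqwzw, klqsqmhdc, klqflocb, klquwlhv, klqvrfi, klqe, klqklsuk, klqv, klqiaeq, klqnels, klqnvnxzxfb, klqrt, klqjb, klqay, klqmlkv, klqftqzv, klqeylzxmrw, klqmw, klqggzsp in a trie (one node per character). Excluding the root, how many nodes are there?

Insert word by word; a character creates a node only if that edge doesn't already exist:
  "klqbdjsmft" → 10 new (k, l, q, b, d, j, s, m, f, t)
  "klqze" → prefix "klq" already present; 2 new (z, e)
  "klqladqwzw" → prefix "klq" already present; 7 new (l, a, d, q, w, z, w)
  "klqsqmhdc" → prefix "klq" already present; 6 new (s, q, m, h, d, c)
  "klqflocb" → prefix "klq" already present; 5 new (f, l, o, c, b)
  "klquwlhv" → prefix "klq" already present; 5 new (u, w, l, h, v)
  "klqvrfi" → prefix "klq" already present; 4 new (v, r, f, i)
  "klqe" → prefix "klq" already present; 1 new (e)
  "klqklsuk" → prefix "klq" already present; 5 new (k, l, s, u, k)
  "klqv" → prefix "klqv" already present; 0 new (none)
  "klqiaeq" → prefix "klq" already present; 4 new (i, a, e, q)
  "klqnels" → prefix "klq" already present; 4 new (n, e, l, s)
  "klqnvnxzxfb" → prefix "klqn" already present; 7 new (v, n, x, z, x, f, b)
  "klqrt" → prefix "klq" already present; 2 new (r, t)
  "klqjb" → prefix "klq" already present; 2 new (j, b)
  "klqay" → prefix "klq" already present; 2 new (a, y)
  "klqmlkv" → prefix "klq" already present; 4 new (m, l, k, v)
  "klqftqzv" → prefix "klqf" already present; 4 new (t, q, z, v)
  "klqeylzxmrw" → prefix "klqe" already present; 7 new (y, l, z, x, m, r, w)
  "klqmw" → prefix "klqm" already present; 1 new (w)
  "klqggzsp" → prefix "klq" already present; 5 new (g, g, z, s, p)
Total nodes = 10 + 2 + 7 + 6 + 5 + 5 + 4 + 1 + 5 + 0 + 4 + 4 + 7 + 2 + 2 + 2 + 4 + 4 + 7 + 1 + 5 = 87

87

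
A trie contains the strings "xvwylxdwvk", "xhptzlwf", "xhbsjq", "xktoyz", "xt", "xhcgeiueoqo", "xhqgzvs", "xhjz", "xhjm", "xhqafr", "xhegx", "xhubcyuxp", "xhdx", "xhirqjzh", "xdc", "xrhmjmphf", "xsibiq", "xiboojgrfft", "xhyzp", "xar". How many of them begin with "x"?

Traverse to the node for "x", then collect every word in that subtree.
Matches: "xar", "xdc", "xhbsjq", "xhcgeiueoqo", "xhdx", "xhegx", "xhirqjzh", "xhjm", "xhjz", "xhptzlwf", "xhqafr", "xhqgzvs", "xhubcyuxp", "xhyzp", "xiboojgrfft", "xktoyz", "xrhmjmphf", "xsibiq", "xt", "xvwylxdwvk"
Count: 20

20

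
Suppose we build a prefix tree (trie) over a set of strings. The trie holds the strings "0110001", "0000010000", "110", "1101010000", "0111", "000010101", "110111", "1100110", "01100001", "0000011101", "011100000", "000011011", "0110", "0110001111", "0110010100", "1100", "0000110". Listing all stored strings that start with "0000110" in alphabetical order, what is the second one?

000011011

Words with prefix "0000110", in lexicographic order: "0000110", "000011011"
Position 2: 000011011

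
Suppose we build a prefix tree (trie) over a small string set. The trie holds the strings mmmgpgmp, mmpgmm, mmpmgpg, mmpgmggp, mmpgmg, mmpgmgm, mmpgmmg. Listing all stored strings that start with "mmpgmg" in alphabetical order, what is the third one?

DFS of the "mmpgmg" subtree visits, in order: "mmpgmg", "mmpgmggp", "mmpgmgm"
Position 3: mmpgmgm

mmpgmgm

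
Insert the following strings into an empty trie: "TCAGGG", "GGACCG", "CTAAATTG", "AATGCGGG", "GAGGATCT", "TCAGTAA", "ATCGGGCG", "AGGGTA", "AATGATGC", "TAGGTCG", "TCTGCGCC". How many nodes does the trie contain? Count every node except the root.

For each word, the new-node count is its length minus the longest prefix already in the trie:
  "TCAGGG" → 6 new (T, C, A, G, G, G)
  "GGACCG" → 6 new (G, G, A, C, C, G)
  "CTAAATTG" → 8 new (C, T, A, A, A, T, T, G)
  "AATGCGGG" → 8 new (A, A, T, G, C, G, G, G)
  "GAGGATCT" → prefix "G" already present; 7 new (A, G, G, A, T, C, T)
  "TCAGTAA" → prefix "TCAG" already present; 3 new (T, A, A)
  "ATCGGGCG" → prefix "A" already present; 7 new (T, C, G, G, G, C, G)
  "AGGGTA" → prefix "A" already present; 5 new (G, G, G, T, A)
  "AATGATGC" → prefix "AATG" already present; 4 new (A, T, G, C)
  "TAGGTCG" → prefix "T" already present; 6 new (A, G, G, T, C, G)
  "TCTGCGCC" → prefix "TC" already present; 6 new (T, G, C, G, C, C)
Total nodes = 6 + 6 + 8 + 8 + 7 + 3 + 7 + 5 + 4 + 6 + 6 = 66

66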